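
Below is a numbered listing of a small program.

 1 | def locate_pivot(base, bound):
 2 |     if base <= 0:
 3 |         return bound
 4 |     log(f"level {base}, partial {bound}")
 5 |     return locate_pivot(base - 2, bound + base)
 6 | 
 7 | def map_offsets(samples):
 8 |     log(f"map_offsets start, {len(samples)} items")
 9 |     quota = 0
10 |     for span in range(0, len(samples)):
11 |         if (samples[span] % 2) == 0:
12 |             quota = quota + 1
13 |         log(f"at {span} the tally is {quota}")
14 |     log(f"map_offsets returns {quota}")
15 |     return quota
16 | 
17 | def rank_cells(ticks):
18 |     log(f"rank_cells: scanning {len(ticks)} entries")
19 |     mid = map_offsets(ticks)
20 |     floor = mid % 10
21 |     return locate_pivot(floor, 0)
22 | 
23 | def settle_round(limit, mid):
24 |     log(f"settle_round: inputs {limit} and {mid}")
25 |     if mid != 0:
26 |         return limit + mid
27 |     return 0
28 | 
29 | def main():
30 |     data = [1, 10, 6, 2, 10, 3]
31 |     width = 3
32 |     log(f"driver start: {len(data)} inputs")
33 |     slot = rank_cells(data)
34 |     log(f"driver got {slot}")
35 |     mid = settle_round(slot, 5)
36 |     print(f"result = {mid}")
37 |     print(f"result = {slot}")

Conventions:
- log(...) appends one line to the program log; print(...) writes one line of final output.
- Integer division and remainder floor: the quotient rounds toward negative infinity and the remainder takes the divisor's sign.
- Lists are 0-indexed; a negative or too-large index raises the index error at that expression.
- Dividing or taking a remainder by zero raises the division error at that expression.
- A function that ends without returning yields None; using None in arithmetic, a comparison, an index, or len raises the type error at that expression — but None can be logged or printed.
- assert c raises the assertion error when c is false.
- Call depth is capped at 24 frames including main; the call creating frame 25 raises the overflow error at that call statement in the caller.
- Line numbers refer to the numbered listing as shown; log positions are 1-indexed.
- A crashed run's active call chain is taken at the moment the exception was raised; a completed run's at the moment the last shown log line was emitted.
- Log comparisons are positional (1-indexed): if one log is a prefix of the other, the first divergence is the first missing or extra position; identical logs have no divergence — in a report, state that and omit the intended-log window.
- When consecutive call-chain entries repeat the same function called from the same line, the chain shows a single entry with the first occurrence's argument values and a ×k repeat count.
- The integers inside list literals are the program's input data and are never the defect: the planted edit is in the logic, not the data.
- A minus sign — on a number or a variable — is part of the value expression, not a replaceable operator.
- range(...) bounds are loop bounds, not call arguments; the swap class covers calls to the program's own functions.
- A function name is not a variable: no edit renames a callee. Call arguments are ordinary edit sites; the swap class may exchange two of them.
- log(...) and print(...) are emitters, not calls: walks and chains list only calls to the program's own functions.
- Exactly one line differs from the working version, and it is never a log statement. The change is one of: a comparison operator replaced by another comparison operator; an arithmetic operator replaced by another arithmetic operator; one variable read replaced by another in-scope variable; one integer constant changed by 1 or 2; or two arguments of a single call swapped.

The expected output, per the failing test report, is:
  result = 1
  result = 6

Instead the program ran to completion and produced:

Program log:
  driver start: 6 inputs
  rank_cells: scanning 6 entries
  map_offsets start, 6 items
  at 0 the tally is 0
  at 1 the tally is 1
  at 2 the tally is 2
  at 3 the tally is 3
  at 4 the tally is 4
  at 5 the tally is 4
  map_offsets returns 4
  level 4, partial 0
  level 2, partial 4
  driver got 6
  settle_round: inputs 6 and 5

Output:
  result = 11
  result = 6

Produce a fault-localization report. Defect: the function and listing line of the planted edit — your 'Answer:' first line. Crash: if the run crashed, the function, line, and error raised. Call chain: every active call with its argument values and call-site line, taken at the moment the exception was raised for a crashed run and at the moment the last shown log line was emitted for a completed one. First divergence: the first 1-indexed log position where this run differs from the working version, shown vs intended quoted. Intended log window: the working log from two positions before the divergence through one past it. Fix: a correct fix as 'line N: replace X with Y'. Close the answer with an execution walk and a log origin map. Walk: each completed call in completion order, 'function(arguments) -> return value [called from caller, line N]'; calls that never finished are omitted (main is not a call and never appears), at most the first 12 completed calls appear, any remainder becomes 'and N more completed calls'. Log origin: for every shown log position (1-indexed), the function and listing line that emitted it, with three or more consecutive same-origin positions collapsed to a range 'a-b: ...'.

Answer: the defect is in settle_round at line 26.
Key observation: The logs agree in full; only the final output differs.
Call chain: main -> settle_round(6, 5) (called at line 35).
First divergence: none; the two logs match at every position.
Execution walk:
  map_offsets([1, 10, 6, 2, 10, 3]) -> 4  [called from rank_cells, line 19]
  locate_pivot(0, 6) -> 6  [called from locate_pivot, line 5]
  locate_pivot(2, 4) -> 6  [called from locate_pivot, line 5]
  locate_pivot(4, 0) -> 6  [called from rank_cells, line 21]
  rank_cells([1, 10, 6, 2, 10, 3]) -> 6  [called from main, line 33]
  settle_round(6, 5) -> 11  [called from main, line 35]
Origin of each log line:
  1 — main, line 32
  2 — rank_cells, line 18
  3 — map_offsets, line 8
  4-9 — map_offsets, line 13
  10 — map_offsets, line 14
  11 — locate_pivot, line 4
  12 — locate_pivot, line 4
  13 — main, line 34
  14 — settle_round, line 24
A correct fix: line 26: replace `+` with `//`.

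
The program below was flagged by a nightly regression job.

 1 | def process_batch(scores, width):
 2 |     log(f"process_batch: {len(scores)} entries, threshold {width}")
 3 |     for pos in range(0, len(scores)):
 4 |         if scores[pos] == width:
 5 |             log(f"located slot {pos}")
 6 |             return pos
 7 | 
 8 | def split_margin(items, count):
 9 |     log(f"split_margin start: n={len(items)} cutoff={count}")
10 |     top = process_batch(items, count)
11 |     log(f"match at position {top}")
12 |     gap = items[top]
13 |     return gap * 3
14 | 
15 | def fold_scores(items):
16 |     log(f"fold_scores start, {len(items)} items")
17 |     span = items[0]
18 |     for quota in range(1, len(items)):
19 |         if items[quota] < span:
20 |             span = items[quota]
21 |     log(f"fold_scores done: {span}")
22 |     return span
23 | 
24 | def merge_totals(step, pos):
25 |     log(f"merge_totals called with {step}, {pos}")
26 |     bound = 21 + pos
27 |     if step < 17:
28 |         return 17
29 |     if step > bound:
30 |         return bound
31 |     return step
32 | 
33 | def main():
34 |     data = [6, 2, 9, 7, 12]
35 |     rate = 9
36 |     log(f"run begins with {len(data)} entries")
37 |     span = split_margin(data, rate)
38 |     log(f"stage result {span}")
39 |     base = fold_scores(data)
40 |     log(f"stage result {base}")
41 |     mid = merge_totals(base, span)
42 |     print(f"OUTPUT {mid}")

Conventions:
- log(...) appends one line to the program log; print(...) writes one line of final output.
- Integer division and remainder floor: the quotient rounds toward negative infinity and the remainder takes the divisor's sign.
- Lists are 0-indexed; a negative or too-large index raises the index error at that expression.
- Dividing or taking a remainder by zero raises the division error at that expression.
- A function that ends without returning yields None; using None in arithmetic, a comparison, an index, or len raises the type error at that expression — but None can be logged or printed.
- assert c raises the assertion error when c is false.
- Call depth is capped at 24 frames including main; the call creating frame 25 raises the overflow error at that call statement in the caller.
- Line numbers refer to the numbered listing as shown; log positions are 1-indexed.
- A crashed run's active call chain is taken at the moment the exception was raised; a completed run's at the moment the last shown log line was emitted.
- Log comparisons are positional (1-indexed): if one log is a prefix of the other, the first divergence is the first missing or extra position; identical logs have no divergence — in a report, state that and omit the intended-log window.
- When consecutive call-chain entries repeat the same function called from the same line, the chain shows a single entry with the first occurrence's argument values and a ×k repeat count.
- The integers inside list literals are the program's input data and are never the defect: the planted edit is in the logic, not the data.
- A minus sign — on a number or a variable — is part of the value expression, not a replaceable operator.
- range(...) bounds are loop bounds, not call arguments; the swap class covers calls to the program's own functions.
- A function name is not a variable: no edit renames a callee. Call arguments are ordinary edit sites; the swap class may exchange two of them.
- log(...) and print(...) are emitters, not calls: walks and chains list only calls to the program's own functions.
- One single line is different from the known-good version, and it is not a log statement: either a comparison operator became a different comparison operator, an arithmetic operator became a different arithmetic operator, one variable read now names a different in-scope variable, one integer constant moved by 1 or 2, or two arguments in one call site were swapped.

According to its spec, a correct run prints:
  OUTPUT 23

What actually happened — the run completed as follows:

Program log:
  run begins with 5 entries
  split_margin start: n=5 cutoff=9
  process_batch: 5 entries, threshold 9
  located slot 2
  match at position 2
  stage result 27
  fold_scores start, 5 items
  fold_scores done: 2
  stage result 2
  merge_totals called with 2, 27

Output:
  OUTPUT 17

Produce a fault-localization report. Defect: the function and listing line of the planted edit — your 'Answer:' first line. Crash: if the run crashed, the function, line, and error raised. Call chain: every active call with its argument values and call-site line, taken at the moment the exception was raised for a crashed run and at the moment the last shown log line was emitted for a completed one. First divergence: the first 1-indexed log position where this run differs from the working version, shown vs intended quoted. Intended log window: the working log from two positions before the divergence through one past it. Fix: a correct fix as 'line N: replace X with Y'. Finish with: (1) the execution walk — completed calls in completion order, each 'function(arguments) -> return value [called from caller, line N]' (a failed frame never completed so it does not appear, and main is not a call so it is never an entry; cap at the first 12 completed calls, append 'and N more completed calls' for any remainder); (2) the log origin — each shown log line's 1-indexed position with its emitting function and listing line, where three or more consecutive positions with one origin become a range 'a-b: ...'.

Answer: the defect is in main at line 41.
Core observation: The earliest visible damage is log position 10 — 'merge_totals called with 2, 27' rather than the intended 'merge_totals called with 27, 2'.
Call chain: main -> merge_totals(2, 27) (called at line 41).
First divergence: position 10 — the shown line 'merge_totals called with 2, 27' should read 'merge_totals called with 27, 2'.
Intended log window:
  8: fold_scores done: 2
  9: stage result 2
  10: merge_totals called with 27, 2
Execution walk:
  process_batch([6, 2, 9, 7, 12], 9) -> 2  [called from split_margin, line 10]
  split_margin([6, 2, 9, 7, 12], 9) -> 27  [called from main, line 37]
  fold_scores([6, 2, 9, 7, 12]) -> 2  [called from main, line 39]
  merge_totals(2, 27) -> 17  [called from main, line 41]
Origin of each log line:
  1 — main, line 36
  2 — split_margin, line 9
  3 — process_batch, line 2
  4 — process_batch, line 5
  5 — split_margin, line 11
  6 — main, line 38
  7 — fold_scores, line 16
  8 — fold_scores, line 21
  9 — main, line 40
  10 — merge_totals, line 25
A correct fix: line 41: replace `merge_totals(base, span)` with `merge_totals(span, base)`.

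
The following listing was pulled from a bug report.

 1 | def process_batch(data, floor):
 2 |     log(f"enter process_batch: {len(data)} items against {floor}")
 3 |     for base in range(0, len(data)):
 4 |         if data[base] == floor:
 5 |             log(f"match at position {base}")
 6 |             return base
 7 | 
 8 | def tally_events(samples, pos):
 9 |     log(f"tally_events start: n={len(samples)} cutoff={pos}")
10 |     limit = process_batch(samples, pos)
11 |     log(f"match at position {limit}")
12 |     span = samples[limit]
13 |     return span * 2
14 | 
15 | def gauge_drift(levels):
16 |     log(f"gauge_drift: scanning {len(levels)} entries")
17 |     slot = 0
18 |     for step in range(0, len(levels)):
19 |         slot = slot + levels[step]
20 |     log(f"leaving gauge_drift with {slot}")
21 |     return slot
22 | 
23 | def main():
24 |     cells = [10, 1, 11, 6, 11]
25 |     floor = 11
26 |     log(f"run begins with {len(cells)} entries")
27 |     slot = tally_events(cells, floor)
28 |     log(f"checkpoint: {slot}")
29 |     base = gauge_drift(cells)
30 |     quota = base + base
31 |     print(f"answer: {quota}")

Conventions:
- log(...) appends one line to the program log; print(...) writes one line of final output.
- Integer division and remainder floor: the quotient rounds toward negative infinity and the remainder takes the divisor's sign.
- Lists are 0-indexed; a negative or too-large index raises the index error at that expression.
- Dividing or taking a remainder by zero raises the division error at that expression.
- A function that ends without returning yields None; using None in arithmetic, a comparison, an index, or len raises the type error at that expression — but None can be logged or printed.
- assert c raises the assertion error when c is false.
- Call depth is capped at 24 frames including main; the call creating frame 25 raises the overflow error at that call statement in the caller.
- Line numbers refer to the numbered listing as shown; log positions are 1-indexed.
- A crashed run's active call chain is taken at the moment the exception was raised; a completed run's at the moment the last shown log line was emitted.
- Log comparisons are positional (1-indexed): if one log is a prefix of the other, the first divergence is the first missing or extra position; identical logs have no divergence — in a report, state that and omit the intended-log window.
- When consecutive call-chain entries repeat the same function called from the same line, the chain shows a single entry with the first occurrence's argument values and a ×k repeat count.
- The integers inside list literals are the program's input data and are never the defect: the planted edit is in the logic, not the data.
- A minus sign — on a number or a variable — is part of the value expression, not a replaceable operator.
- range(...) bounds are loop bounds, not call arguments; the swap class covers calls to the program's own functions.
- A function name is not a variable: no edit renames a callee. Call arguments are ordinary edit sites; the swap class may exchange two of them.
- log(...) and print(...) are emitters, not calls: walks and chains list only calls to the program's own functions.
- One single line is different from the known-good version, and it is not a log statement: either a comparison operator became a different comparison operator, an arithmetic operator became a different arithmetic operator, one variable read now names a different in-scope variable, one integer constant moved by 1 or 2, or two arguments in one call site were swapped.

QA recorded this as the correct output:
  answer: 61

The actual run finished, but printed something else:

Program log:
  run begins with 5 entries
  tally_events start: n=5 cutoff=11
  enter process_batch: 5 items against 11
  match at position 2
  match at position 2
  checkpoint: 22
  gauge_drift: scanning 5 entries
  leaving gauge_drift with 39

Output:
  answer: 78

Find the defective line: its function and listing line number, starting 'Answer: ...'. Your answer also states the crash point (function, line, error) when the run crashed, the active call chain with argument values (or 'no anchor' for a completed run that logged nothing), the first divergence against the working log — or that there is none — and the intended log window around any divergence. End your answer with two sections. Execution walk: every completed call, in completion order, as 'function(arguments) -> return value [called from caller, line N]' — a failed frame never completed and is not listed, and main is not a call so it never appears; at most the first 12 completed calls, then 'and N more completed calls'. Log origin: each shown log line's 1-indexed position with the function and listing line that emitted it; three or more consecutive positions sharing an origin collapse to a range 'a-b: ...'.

Answer: the defect is in main at line 30.
Key fact: Every logged value matches the working version; the printed result is what differs.
Call chain: main -> gauge_drift([10, 1, 11, 6, 11]) (called at line 29).
First divergence: none (the log streams are identical).
Execution walk:
  process_batch([10, 1, 11, 6, 11], 11) -> 2  [called from tally_events, line 10]
  tally_events([10, 1, 11, 6, 11], 11) -> 22  [called from main, line 27]
  gauge_drift([10, 1, 11, 6, 11]) -> 39  [called from main, line 29]
Log origins:
  1: from main, line 26
  2: from tally_events, line 9
  3: from process_batch, line 2
  4: from process_batch, line 5
  5: from tally_events, line 11
  6: from main, line 28
  7: from gauge_drift, line 16
  8: from gauge_drift, line 20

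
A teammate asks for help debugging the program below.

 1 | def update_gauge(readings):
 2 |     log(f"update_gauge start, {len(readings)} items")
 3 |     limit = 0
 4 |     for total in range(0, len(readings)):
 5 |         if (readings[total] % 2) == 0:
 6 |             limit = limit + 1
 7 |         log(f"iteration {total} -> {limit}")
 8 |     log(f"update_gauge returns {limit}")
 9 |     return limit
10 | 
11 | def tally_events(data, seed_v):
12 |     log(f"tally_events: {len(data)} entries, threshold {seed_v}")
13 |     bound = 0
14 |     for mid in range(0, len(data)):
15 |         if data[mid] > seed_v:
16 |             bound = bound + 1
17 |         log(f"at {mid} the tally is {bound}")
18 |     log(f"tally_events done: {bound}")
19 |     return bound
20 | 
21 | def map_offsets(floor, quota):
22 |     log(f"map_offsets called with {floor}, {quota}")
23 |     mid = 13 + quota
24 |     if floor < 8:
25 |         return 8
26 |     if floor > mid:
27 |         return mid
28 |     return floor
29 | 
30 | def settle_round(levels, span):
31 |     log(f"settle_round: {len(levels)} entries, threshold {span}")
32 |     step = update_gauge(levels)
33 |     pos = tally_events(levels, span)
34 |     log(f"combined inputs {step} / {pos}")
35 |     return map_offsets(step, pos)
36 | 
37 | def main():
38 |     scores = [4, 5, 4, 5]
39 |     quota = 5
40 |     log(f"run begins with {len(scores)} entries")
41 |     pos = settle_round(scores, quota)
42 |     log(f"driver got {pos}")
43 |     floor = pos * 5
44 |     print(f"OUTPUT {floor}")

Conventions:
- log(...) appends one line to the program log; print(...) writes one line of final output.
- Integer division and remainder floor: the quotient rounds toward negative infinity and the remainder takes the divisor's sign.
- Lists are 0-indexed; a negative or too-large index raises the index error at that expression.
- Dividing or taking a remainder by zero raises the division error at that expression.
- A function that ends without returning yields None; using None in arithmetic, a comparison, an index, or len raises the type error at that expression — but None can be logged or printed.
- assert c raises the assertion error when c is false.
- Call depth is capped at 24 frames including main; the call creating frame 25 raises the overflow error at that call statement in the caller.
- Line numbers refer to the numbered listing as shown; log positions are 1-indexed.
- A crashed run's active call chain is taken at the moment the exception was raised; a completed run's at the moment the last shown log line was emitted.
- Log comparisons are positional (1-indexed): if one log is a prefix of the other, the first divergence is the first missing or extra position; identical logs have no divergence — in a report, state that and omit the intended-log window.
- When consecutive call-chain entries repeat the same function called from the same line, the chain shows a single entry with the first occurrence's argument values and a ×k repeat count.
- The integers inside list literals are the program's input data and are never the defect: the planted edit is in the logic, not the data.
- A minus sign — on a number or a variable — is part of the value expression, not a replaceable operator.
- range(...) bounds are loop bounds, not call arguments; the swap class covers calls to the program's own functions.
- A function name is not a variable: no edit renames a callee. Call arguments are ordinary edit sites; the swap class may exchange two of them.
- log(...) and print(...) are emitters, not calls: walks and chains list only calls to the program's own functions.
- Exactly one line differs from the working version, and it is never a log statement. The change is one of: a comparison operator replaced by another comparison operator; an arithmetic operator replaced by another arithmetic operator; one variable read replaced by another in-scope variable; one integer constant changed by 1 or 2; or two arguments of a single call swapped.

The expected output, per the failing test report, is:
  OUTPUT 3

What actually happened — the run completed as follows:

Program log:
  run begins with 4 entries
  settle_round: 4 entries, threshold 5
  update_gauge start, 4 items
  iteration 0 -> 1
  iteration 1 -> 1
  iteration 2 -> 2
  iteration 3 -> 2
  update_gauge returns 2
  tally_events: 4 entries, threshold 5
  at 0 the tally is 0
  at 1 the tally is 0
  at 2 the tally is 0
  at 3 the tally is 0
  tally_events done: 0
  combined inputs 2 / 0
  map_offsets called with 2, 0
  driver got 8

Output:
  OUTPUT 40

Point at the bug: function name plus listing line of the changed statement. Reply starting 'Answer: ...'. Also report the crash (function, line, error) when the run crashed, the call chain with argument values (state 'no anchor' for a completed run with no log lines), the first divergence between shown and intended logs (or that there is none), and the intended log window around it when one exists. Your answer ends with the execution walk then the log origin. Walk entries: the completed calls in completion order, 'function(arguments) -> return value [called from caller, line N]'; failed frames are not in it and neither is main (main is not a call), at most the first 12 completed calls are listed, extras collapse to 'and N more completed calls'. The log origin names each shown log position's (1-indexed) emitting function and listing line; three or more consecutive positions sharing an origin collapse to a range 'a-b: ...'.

Answer: the defect is in main at line 43.
Key observation: The logs agree in full; only the final output differs.
Call chain: main.
First divergence: none — the logs agree in full.
Execution walk:
  update_gauge([4, 5, 4, 5]) -> 2  [called from settle_round, line 32]
  tally_events([4, 5, 4, 5], 5) -> 0  [called from settle_round, line 33]
  map_offsets(2, 0) -> 8  [called from settle_round, line 35]
  settle_round([4, 5, 4, 5], 5) -> 8  [called from main, line 41]
Log line origins:
  1: logged in main at line 40
  2: logged in settle_round at line 31
  3: logged in update_gauge at line 2
  4-7: logged in update_gauge at line 7
  8: logged in update_gauge at line 8
  9: logged in tally_events at line 12
  10-13: logged in tally_events at line 17
  14: logged in tally_events at line 18
  15: logged in settle_round at line 34
  16: logged in map_offsets at line 22
  17: logged in main at line 42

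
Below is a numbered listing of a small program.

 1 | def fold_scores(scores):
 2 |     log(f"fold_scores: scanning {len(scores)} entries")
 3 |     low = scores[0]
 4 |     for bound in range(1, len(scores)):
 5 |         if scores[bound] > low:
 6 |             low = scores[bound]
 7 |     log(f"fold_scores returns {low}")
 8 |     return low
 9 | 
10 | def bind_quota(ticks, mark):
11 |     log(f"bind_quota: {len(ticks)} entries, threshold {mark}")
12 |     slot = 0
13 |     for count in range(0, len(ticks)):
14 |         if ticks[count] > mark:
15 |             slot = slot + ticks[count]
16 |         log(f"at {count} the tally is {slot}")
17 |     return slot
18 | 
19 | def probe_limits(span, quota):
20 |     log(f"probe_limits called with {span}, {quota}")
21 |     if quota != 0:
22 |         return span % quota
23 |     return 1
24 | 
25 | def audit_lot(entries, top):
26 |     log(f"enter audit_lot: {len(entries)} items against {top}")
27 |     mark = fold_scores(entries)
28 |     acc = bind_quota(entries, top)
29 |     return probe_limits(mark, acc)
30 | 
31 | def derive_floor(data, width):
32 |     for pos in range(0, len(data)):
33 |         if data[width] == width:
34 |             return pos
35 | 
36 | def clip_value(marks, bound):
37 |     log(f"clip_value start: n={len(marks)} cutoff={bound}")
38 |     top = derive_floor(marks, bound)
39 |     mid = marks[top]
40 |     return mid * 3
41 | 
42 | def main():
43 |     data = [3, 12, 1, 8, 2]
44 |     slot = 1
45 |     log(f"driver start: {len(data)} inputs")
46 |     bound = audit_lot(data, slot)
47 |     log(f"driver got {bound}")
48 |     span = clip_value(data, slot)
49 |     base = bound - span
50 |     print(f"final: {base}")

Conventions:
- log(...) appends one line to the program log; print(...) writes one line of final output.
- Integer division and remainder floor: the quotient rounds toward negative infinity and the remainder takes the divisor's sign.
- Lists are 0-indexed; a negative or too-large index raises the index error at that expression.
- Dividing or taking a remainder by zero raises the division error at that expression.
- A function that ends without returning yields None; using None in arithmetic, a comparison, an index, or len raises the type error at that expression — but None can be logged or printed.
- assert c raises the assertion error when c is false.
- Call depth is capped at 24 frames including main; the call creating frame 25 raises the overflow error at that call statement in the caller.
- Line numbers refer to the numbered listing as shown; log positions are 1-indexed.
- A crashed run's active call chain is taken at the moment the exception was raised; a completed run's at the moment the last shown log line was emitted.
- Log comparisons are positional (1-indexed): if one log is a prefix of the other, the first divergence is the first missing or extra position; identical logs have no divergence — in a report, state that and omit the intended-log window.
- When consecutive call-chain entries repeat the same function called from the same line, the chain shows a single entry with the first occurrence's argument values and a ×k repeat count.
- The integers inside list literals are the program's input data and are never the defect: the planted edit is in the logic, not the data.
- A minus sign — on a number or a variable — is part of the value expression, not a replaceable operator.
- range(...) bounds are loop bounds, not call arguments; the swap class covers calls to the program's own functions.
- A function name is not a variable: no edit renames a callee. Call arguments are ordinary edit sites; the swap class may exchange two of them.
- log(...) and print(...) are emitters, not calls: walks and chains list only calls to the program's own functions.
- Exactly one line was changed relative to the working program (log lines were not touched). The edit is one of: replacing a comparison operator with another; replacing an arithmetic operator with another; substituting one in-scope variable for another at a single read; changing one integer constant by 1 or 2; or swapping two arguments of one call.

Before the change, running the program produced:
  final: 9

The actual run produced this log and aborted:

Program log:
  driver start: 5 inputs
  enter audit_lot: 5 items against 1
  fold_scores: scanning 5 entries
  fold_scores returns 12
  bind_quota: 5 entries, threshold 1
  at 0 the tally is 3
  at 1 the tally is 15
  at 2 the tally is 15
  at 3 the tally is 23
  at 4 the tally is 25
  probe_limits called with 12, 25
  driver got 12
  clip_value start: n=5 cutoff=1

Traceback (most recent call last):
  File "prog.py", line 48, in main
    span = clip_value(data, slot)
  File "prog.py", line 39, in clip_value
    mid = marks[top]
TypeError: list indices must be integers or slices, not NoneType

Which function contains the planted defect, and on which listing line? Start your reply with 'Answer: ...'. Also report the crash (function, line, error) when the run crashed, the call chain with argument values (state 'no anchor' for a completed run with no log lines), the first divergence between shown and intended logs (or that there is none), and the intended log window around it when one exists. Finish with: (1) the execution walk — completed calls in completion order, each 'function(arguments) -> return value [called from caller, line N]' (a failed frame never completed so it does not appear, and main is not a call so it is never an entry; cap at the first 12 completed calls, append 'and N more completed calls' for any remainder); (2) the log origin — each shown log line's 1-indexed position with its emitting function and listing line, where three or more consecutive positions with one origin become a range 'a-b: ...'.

Answer: the defect is in derive_floor at line 33.
Key observation: All emitted log lines are correct; the crash alone marks the defect.
Crash: clip_value, line 39, TypeError.
Call chain: main -> clip_value([3, 12, 1, 8, 2], 1) (called at line 48).
First divergence: there is none — every log position agrees.
Execution walk:
  fold_scores([3, 12, 1, 8, 2]) -> 12  [called from audit_lot, line 27]
  bind_quota([3, 12, 1, 8, 2], 1) -> 25  [called from audit_lot, line 28]
  probe_limits(12, 25) -> 12  [called from audit_lot, line 29]
  audit_lot([3, 12, 1, 8, 2], 1) -> 12  [called from main, line 46]
  derive_floor([3, 12, 1, 8, 2], 1) -> None  [called from clip_value, line 38]
Origin of each log line:
  1: emitted by main (line 45)
  2: emitted by audit_lot (line 26)
  3: emitted by fold_scores (line 2)
  4: emitted by fold_scores (line 7)
  5: emitted by bind_quota (line 11)
  6-10: emitted by bind_quota (line 16)
  11: emitted by probe_limits (line 20)
  12: emitted by main (line 47)
  13: emitted by clip_value (line 37)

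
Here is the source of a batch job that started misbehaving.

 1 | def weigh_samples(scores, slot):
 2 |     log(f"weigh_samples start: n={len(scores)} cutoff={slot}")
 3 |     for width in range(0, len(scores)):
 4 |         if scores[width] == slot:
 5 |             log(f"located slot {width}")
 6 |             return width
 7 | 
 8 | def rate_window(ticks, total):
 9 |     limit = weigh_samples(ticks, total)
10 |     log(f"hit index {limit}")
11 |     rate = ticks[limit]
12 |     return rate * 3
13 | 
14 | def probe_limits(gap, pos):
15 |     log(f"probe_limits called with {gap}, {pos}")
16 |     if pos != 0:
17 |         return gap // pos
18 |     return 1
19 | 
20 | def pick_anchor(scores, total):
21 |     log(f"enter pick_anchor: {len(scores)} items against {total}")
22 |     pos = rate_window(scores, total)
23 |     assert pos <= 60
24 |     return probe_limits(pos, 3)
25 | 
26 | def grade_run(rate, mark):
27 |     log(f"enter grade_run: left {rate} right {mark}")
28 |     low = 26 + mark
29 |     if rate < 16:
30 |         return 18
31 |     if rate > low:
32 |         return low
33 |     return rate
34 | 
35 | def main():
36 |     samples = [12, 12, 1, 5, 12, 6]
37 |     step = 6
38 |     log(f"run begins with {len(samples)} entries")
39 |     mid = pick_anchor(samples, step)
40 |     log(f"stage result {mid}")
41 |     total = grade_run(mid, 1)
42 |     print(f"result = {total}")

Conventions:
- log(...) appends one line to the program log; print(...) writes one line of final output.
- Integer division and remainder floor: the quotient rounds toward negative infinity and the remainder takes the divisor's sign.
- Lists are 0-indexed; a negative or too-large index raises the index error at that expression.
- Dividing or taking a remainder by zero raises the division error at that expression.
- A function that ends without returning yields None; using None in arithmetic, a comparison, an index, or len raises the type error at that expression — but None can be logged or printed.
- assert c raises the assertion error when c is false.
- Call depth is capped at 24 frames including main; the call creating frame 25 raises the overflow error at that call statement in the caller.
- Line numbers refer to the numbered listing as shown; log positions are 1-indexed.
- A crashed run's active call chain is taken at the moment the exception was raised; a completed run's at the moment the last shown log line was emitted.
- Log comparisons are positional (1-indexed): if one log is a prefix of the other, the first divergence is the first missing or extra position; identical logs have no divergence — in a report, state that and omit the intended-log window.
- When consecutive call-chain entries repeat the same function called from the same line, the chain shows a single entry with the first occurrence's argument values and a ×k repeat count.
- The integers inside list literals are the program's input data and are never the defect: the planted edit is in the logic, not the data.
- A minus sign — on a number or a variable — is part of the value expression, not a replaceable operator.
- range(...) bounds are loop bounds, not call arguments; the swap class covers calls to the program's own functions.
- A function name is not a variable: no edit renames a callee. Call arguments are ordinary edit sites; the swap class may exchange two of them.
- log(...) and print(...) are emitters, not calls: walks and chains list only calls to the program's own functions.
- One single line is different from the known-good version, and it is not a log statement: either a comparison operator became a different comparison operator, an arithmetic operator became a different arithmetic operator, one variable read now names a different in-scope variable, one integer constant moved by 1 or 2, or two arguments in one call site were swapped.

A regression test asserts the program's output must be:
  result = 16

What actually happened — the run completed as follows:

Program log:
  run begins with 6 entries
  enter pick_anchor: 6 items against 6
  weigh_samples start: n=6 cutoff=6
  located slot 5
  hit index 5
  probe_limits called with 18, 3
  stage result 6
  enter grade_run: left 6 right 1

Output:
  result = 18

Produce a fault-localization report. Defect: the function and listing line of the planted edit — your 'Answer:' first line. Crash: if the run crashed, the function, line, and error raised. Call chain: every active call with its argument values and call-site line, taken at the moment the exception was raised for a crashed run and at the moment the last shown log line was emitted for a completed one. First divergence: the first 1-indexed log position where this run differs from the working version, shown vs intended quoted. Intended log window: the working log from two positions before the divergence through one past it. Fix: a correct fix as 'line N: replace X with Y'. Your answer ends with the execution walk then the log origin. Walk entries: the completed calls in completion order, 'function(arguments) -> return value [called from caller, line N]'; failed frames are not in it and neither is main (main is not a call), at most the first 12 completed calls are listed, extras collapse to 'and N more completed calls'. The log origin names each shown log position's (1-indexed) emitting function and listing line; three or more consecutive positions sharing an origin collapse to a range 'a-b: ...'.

Answer: the defect is in grade_run at line 30.
The tell: Every logged value matches the working version; the printed result is what differs.
Call chain: main -> grade_run(6, 1) (called at line 41).
First divergence: none; the two logs match at every position.
Execution walk:
  weigh_samples([12, 12, 1, 5, 12, 6], 6) -> 5  [called from rate_window, line 9]
  rate_window([12, 12, 1, 5, 12, 6], 6) -> 18  [called from pick_anchor, line 22]
  probe_limits(18, 3) -> 6  [called from pick_anchor, line 24]
  pick_anchor([12, 12, 1, 5, 12, 6], 6) -> 6  [called from main, line 39]
  grade_run(6, 1) -> 18  [called from main, line 41]
Log origins:
  1: from main, line 38
  2: from pick_anchor, line 21
  3: from weigh_samples, line 2
  4: from weigh_samples, line 5
  5: from rate_window, line 10
  6: from probe_limits, line 15
  7: from main, line 40
  8: from grade_run, line 27
A correct fix: line 30: replace `18` with `16`.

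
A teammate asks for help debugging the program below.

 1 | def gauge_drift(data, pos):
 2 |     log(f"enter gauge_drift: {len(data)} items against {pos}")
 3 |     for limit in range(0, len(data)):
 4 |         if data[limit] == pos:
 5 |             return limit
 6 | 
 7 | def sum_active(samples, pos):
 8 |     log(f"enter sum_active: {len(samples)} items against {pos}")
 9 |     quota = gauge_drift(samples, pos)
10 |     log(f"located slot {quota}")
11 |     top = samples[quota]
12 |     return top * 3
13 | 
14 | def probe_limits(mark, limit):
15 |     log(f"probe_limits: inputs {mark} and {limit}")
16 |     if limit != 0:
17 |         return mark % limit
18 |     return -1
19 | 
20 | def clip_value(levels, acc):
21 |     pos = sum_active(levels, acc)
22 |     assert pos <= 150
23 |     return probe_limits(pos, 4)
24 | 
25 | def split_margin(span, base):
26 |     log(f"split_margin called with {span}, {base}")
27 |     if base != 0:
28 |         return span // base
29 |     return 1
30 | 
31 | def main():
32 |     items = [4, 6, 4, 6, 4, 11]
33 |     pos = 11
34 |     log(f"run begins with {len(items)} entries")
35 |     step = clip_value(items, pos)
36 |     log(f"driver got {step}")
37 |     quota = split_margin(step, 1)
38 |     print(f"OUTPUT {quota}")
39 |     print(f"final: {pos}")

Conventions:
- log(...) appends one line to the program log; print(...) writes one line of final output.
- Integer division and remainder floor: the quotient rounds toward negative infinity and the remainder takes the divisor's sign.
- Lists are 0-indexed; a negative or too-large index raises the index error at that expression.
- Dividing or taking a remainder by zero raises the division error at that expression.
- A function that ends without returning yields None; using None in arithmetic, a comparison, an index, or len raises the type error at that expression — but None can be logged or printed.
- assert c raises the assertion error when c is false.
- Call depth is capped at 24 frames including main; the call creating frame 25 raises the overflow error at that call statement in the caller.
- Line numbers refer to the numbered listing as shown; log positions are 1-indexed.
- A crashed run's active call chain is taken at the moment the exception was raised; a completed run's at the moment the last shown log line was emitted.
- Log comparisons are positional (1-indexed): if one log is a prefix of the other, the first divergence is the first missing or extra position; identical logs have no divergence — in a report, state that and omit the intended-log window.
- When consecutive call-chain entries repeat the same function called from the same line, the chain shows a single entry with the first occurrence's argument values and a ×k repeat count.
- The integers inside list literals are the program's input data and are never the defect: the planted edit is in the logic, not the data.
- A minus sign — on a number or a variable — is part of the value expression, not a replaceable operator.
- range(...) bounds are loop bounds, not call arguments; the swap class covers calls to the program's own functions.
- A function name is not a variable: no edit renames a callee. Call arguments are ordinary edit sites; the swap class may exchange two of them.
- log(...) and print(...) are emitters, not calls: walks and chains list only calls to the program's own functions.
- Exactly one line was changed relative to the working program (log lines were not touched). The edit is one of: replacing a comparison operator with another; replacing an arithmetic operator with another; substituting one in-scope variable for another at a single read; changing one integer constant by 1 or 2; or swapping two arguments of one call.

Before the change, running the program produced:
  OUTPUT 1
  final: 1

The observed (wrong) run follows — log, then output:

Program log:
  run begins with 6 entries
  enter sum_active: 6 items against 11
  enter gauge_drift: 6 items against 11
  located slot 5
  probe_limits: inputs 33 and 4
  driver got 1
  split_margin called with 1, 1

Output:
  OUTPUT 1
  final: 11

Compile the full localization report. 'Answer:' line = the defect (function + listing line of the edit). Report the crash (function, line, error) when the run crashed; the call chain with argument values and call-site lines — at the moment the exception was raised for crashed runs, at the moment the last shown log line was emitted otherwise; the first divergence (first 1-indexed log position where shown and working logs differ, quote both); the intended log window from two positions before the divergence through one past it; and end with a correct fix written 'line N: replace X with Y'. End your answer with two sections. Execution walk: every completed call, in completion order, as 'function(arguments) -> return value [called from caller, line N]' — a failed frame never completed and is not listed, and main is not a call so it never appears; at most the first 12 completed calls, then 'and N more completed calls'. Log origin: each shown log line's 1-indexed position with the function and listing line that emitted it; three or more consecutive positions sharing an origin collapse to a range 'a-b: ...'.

Answer: the defect is in main at line 39.
Core observation: Nothing in the log betrays the bug — only the output does.
Call chain: main -> split_margin(1, 1) (called at line 37).
First divergence: none (the log streams are identical).
Execution walk:
  gauge_drift([4, 6, 4, 6, 4, 11], 11) -> 5  [called from sum_active, line 9]
  sum_active([4, 6, 4, 6, 4, 11], 11) -> 33  [called from clip_value, line 21]
  probe_limits(33, 4) -> 1  [called from clip_value, line 23]
  clip_value([4, 6, 4, 6, 4, 11], 11) -> 1  [called from main, line 35]
  split_margin(1, 1) -> 1  [called from main, line 37]
Log origins:
  1: emitted by main (line 34)
  2: emitted by sum_active (line 8)
  3: emitted by gauge_drift (line 2)
  4: emitted by sum_active (line 10)
  5: emitted by probe_limits (line 15)
  6: emitted by main (line 36)
  7: emitted by split_margin (line 26)
A correct fix: line 39: replace `pos` with `step`.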